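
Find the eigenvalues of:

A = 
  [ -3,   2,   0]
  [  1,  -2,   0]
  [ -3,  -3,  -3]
λ = -1, -3, -4

Characteristic polynomial: det(λI - A) = λ³ + 8λ² + 19λ + 12
Testing integer divisors of the constant term: p(-1) = 0, so (λ + 1) is a factor:
p(λ) = (λ + 1)(λ² + 7λ + 12)
λ² + 7λ + 12 = (λ + 4)(λ + 3)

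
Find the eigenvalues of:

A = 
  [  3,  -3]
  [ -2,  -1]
λ = 1 + √10, 1 - √10  (≈ 4.162, -2.162)

tr(A) = 2, det(A) = -9
Characteristic polynomial: λ² - tr(A)λ + det(A) = λ² - 2λ - 9
λ² - 2λ - 9 = 0  ⇒  λ = (2 ± √((-2)² - 4·(-9)))/2 = (2 ± √(40))/2
  = 1 + √10,  1 - √10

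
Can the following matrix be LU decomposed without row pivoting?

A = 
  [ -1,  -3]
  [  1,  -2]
Yes.
A[1,1] = -1 ≠ 0, so Gaussian elimination proceeds without a row swap: multiplier ℓ₂₁ = (1)/(-1) = -1, and U[2,2] = -2 - (-1)(-3) = -5.
L = 
  [  1,   0]
  [ -1,   1]
U = 
  [ -1,  -3]
  [  0,  -5]
Check row 2 of LU: [(-1)(-1), (-1)(-3) + (-5)] = [1, -2] = row 2 of A ✓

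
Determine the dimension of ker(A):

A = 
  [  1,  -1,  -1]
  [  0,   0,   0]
nullity(A) = 2

Row reduce:
(no row operations needed)
REF = 
  [  1,  -1,  -1]
  [  0,   0,   0]
Pivot columns: 1 → 1 pivot.
rank(A) = 1, so nullity(A) = 3 - 1 = 2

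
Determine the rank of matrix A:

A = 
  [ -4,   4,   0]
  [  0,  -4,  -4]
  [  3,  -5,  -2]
Row reduce:
R3 → R3 + (3/4)·R1
R3 → R3 - (1/2)·R2
REF = 
  [ -4,   4,   0]
  [  0,  -4,  -4]
  [  0,   0,   0]
Pivot columns: 1, 2 → 2 pivots.

rank(A) = 2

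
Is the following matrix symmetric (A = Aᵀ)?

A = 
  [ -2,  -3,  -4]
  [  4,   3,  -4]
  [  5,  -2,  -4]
No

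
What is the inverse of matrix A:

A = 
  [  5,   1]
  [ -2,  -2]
det(A) = (5)(-2) - (1)(-2) = -8
For a 2×2 matrix, A⁻¹ = (1/det(A)) · [[d, -b], [-c, a]]
    = (-1/8) · [[-2, -1], [2, 5]]

A⁻¹ = 
  [ 1/4,  1/8]
  [-1/4, -5/8]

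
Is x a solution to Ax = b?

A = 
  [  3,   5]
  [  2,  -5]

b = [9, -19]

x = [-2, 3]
Yes

Ax = [9, -19] = b ✓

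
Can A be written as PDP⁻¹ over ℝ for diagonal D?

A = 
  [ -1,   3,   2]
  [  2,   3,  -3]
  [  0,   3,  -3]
No

Characteristic polynomial: det(λI - A) = λ³ + λ² - 6λ - 30
By the rational root theorem any rational root is an integer dividing 30; none of those is a root, so p(λ) has no rational roots and hence (being an irreducible cubic) no repeated roots.
Discriminant of the cubic: Δ = -20040
Δ < 0 ⇒ one real eigenvalue and a complex-conjugate pair: λ ≈ 3.387, -2.193 + 2.012i, -2.193 - 2.012i
Has complex eigenvalues (not diagonalizable over ℝ).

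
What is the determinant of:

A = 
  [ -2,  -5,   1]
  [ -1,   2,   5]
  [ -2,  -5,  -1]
Cofactor expansion along row 1:
det(A) = (-2)·((2)(-1) - (5)(-5)) - (-5)·((-1)(-1) - (5)(-2)) + (1)·((-1)(-5) - (2)(-2))
  = (-2)(23) - (-5)(11) + (1)(9)
  = 18

det(A) = 18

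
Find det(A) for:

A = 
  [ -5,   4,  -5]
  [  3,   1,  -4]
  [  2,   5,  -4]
Cofactor expansion along row 1:
det(A) = (-5)·((1)(-4) - (-4)(5)) - (4)·((3)(-4) - (-4)(2)) + (-5)·((3)(5) - (1)(2))
  = (-5)(16) - (4)(-4) + (-5)(13)
  = -129

det(A) = -129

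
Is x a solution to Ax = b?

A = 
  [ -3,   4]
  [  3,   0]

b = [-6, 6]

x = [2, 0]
Yes

Ax = [-6, 6] = b ✓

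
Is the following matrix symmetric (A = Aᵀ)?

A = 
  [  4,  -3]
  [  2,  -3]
No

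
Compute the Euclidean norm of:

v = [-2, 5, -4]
6.708

||v||₂ = √((-2)² + (5)² + (-4)²) = √45 = 6.708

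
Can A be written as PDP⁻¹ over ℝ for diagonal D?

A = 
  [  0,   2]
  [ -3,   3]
No

tr(A) = 3, det(A) = 6
Characteristic polynomial: λ² - tr(A)λ + det(A) = λ² - 3λ + 6
λ² - 3λ + 6 = 0  ⇒  λ = (3 ± √((-3)² - 4·(6)))/2 = (3 ± √(-15))/2
  = (3 + i√15)/2,  (3 - i√15)/2
Eigenvalues: (3 + i√15)/2, (3 - i√15)/2  (≈ 1.5 + 1.936i, 1.5 - 1.936i)
Has complex eigenvalues (not diagonalizable over ℝ).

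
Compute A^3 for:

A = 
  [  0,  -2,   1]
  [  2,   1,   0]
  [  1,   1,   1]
A^3 = 
  [ -1,   6,  -2]
  [ -4,  -5,   4]
  [  2,  -4,   5]

A² = A·A:
A²[1,1] = (0)(0) + (-2)(2) + (1)(1) = -3
A²[1,2] = (0)(-2) + (-2)(1) + (1)(1) = -1
A²[1,3] = (0)(1) + (-2)(0) + (1)(1) = 1
A²[2,1] = (2)(0) + (1)(2) + (0)(1) = 2
A²[2,2] = (2)(-2) + (1)(1) + (0)(1) = -3
A²[2,3] = (2)(1) + (1)(0) + (0)(1) = 2
A²[3,1] = (1)(0) + (1)(2) + (1)(1) = 3
A²[3,2] = (1)(-2) + (1)(1) + (1)(1) = 0
A²[3,3] = (1)(1) + (1)(0) + (1)(1) = 2
A² = 
  [ -3,  -1,   1]
  [  2,  -3,   2]
  [  3,   0,   2]

A^3 = A^2·A:
A^3[1,1] = (-3)(0) + (-1)(2) + (1)(1) = -1
A^3[1,2] = (-3)(-2) + (-1)(1) + (1)(1) = 6
A^3[1,3] = (-3)(1) + (-1)(0) + (1)(1) = -2
A^3[2,1] = (2)(0) + (-3)(2) + (2)(1) = -4
A^3[2,2] = (2)(-2) + (-3)(1) + (2)(1) = -5
A^3[2,3] = (2)(1) + (-3)(0) + (2)(1) = 4
A^3[3,1] = (3)(0) + (0)(2) + (2)(1) = 2
A^3[3,2] = (3)(-2) + (0)(1) + (2)(1) = -4
A^3[3,3] = (3)(1) + (0)(0) + (2)(1) = 5
A^3 = 
  [ -1,   6,  -2]
  [ -4,  -5,   4]
  [  2,  -4,   5]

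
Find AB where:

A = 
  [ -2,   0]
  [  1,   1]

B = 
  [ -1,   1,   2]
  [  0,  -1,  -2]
AB = 
  [  2,  -2,  -4]
  [ -1,   0,   0]

A is 2×2 and B is 2×3, so AB is 2×3. Each entry is (row of A)·(column of B):
AB[1,1] = (-2)(-1) + (0)(0) = 2
AB[1,2] = (-2)(1) + (0)(-1) = -2
AB[1,3] = (-2)(2) + (0)(-2) = -4
AB[2,1] = (1)(-1) + (1)(0) = -1
AB[2,2] = (1)(1) + (1)(-1) = 0
AB[2,3] = (1)(2) + (1)(-2) = 0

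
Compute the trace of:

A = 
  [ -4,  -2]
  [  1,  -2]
-6

tr(A) = -4 + -2 = -6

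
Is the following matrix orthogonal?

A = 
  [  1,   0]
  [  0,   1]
Yes

AᵀA = 
  [  1,   0]
  [  0,   1]
= I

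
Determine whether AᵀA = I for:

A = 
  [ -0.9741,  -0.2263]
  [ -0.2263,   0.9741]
Yes

AᵀA = 
  [  1.0001,   0]
  [  0,   1.0001]
≈ I (equal to I up to the 4-dp rounding of the entries)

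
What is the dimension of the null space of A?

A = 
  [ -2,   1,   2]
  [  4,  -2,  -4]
nullity(A) = 2

Row reduce:
R2 → R2 + (2)·R1
REF = 
  [ -2,   1,   2]
  [  0,   0,   0]
Pivot columns: 1 → 1 pivot.
rank(A) = 1, so nullity(A) = 3 - 1 = 2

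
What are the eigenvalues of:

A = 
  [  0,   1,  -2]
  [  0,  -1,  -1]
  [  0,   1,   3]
Characteristic polynomial: det(λI - A) = λ³ - 2λ² - 2λ
The constant term is 0, so λ = 0 is a root: p(λ) = λ(λ² - 2λ - 2)
λ² - 2λ - 2 = 0  ⇒  λ = (2 ± √((-2)² - 4·(-2)))/2 = (2 ± √(12))/2
  = 1 + √3,  1 - √3

λ = 0, 1 + √3, 1 - √3  (≈ 0, 2.732, -0.7321)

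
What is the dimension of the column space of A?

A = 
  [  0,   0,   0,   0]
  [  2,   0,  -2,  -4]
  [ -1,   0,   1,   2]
Row reduce:
Swap R1 ↔ R2
R3 → R3 + (1/2)·R1
REF = 
  [  2,   0,  -2,  -4]
  [  0,   0,   0,   0]
  [  0,   0,   0,   0]
Pivot columns: 1 → 1 pivot.
dim(Col(A)) = number of pivot columns = 1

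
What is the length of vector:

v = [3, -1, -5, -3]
6.633

||v||₂ = √((3)² + (-1)² + (-5)² + (-3)²) = √44 = 6.633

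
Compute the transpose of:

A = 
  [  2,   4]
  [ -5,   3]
Aᵀ = 
  [  2,  -5]
  [  4,   3]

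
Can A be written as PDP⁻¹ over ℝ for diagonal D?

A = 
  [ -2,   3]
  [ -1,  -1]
No

tr(A) = -3, det(A) = 5
Characteristic polynomial: λ² - tr(A)λ + det(A) = λ² + 3λ + 5
λ² + 3λ + 5 = 0  ⇒  λ = (-3 ± √((3)² - 4·(5)))/2 = (-3 ± √(-11))/2
  = (-3 + i√11)/2,  (-3 - i√11)/2
Eigenvalues: (-3 + i√11)/2, (-3 - i√11)/2  (≈ -1.5 + 1.658i, -1.5 - 1.658i)
Has complex eigenvalues (not diagonalizable over ℝ).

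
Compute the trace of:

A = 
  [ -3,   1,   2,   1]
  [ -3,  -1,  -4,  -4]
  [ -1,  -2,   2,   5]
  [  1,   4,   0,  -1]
-3

tr(A) = -3 + -1 + 2 + -1 = -3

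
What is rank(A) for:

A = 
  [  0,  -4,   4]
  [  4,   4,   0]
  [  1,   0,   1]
rank(A) = 2

Row reduce:
Swap R1 ↔ R2
R3 → R3 - (1/4)·R1
R3 → R3 - (1/4)·R2
REF = 
  [  4,   4,   0]
  [  0,  -4,   4]
  [  0,   0,   0]
Pivot columns: 1, 2 → 2 pivots.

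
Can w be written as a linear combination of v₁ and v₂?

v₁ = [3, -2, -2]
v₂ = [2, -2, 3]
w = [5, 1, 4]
No

Form the augmented matrix and row-reduce:
[v₁|v₂|w] = 
  [  3,   2,   5]
  [ -2,  -2,   1]
  [ -2,   3,   4]
R2 → R2 + (2/3)·R1
R3 → R3 + (2/3)·R1
R3 → R3 + (13/2)·R2
REF = 
  [   3,    2,    5]
  [   0, -2/3, 13/3]
  [   0,    0, 71/2]

Row 3 reads [0 0 | 71/2], i.e. 0 = 71/2, so the system is inconsistent and w ∉ span{v₁, v₂}.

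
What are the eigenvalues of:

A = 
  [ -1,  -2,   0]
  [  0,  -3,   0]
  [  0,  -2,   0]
Characteristic polynomial: det(λI - A) = λ³ + 4λ² + 3λ
The constant term is 0, so λ = 0 is a root: p(λ) = λ(λ² + 4λ + 3)
λ² + 4λ + 3 = (λ + 3)(λ + 1)

λ = 0, -1, -3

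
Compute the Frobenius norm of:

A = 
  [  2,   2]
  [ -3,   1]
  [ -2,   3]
||A||_F = 5.568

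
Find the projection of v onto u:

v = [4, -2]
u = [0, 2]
v·u = (4)(0) + (-2)(2) = -4
u·u = (0)² + (2)² = 4
proj_u(v) = (v·u / u·u) × u = (-4/4) × u = (-1) × u

proj_u(v) = [0, -2]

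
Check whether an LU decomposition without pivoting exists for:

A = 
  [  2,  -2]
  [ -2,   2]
Yes.
A[1,1] = 2 ≠ 0, so Gaussian elimination proceeds without a row swap: multiplier ℓ₂₁ = (-2)/(2) = -1, and U[2,2] = 2 - (-1)(-2) = 0.
L = 
  [  1,   0]
  [ -1,   1]
U = 
  [  2,  -2]
  [  0,   0]
Check row 2 of LU: [(-1)(2), (-1)(-2) + 0] = [-2, 2] = row 2 of A ✓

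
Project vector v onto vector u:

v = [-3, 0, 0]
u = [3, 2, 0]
proj_u(v) = [-27/13, -18/13, 0]

v·u = (-3)(3) + (0)(2) + (0)(0) = -9
u·u = (3)² + (2)² + (0)² = 13
proj_u(v) = (v·u / u·u) × u = (-9/13) × u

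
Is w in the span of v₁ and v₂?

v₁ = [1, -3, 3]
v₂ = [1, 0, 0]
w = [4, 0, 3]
No

Form the augmented matrix and row-reduce:
[v₁|v₂|w] = 
  [  1,   1,   4]
  [ -3,   0,   0]
  [  3,   0,   3]
R2 → R2 + (3)·R1
R3 → R3 - (3)·R1
R3 → R3 + (1)·R2
REF = 
  [  1,   1,   4]
  [  0,   3,  12]
  [  0,   0,   3]

Row 3 reads [0 0 | 3], i.e. 0 = 3, so the system is inconsistent and w ∉ span{v₁, v₂}.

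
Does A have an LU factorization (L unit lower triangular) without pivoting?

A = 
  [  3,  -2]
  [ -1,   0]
Yes.
A[1,1] = 3 ≠ 0, so Gaussian elimination proceeds without a row swap: multiplier ℓ₂₁ = (-1)/(3) = -1/3, and U[2,2] = 0 - (-1/3)(-2) = -2/3.
L = 
  [   1,    0]
  [-1/3,    1]
U = 
  [   3,   -2]
  [   0, -2/3]
Check row 2 of LU: [(-1/3)(3), (-1/3)(-2) + (-2/3)] = [-1, 0] = row 2 of A ✓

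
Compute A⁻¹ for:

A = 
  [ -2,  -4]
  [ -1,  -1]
det(A) = (-2)(-1) - (-4)(-1) = -2
For a 2×2 matrix, A⁻¹ = (1/det(A)) · [[d, -b], [-c, a]]
    = (-1/2) · [[-1, 4], [1, -2]]

A⁻¹ = 
  [ 1/2,   -2]
  [-1/2,    1]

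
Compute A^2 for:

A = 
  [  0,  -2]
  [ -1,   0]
A² = A·A:
A²[1,1] = (0)(0) + (-2)(-1) = 2
A²[1,2] = (0)(-2) + (-2)(0) = 0
A²[2,1] = (-1)(0) + (0)(-1) = 0
A²[2,2] = (-1)(-2) + (0)(0) = 2
A² = 
  [  2,   0]
  [  0,   2]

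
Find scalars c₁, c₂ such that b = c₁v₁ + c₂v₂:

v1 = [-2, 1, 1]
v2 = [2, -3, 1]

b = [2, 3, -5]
c1 = -3, c2 = -2

b = -3·v1 + -2·v2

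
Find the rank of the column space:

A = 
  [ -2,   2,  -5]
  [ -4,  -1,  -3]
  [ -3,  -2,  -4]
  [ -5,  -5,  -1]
Row reduce:
R2 → R2 - (2)·R1
R3 → R3 - (3/2)·R1
R4 → R4 - (5/2)·R1
R3 → R3 - (1)·R2
R4 → R4 - (2)·R2
R4 → R4 - (5/7)·R3
REF = 
  [  -2,    2,   -5]
  [   0,   -5,    7]
  [   0,    0, -7/2]
  [   0,    0,    0]
Pivot columns: 1, 2, 3 → 3 pivots.
dim(Col(A)) = number of pivot columns = 3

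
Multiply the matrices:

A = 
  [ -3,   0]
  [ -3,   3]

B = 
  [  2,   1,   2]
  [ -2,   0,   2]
A is 2×2 and B is 2×3, so AB is 2×3. Each entry is (row of A)·(column of B):
AB[1,1] = (-3)(2) + (0)(-2) = -6
AB[1,2] = (-3)(1) + (0)(0) = -3
AB[1,3] = (-3)(2) + (0)(2) = -6
AB[2,1] = (-3)(2) + (3)(-2) = -12
AB[2,2] = (-3)(1) + (3)(0) = -3
AB[2,3] = (-3)(2) + (3)(2) = 0

AB = 
  [ -6,  -3,  -6]
  [-12,  -3,   0]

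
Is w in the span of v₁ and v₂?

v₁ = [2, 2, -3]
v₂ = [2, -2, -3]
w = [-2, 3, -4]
No

Form the augmented matrix and row-reduce:
[v₁|v₂|w] = 
  [  2,   2,  -2]
  [  2,  -2,   3]
  [ -3,  -3,  -4]
R2 → R2 - (1)·R1
R3 → R3 + (3/2)·R1
REF = 
  [  2,   2,  -2]
  [  0,  -4,   5]
  [  0,   0,  -7]

Row 3 reads [0 0 | -7], i.e. 0 = -7, so the system is inconsistent and w ∉ span{v₁, v₂}.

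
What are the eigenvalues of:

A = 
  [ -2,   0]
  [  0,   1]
λ = 1, -2

tr(A) = -1, det(A) = -2
Characteristic polynomial: λ² - tr(A)λ + det(A) = λ² + λ - 2
λ² + λ - 2 = (λ + 2)(λ - 1)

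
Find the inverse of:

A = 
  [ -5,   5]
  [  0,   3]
det(A) = (-5)(3) - (5)(0) = -15
For a 2×2 matrix, A⁻¹ = (1/det(A)) · [[d, -b], [-c, a]]
    = (-1/15) · [[3, -5], [0, -5]]

A⁻¹ = 
  [-1/5,  1/3]
  [   0,  1/3]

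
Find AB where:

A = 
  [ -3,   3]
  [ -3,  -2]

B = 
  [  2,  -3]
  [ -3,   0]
A is 2×2 and B is 2×2, so AB is 2×2. Each entry is (row of A)·(column of B):
AB[1,1] = (-3)(2) + (3)(-3) = -15
AB[1,2] = (-3)(-3) + (3)(0) = 9
AB[2,1] = (-3)(2) + (-2)(-3) = 0
AB[2,2] = (-3)(-3) + (-2)(0) = 9

AB = 
  [-15,   9]
  [  0,   9]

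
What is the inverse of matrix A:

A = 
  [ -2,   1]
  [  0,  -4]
det(A) = (-2)(-4) - (1)(0) = 8
For a 2×2 matrix, A⁻¹ = (1/det(A)) · [[d, -b], [-c, a]]
    = (1/8) · [[-4, -1], [0, -2]]

A⁻¹ = 
  [-1/2, -1/8]
  [   0, -1/4]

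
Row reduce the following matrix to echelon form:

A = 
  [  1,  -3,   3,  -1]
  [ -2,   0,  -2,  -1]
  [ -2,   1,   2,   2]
Row operations:
R2 → R2 + (2)·R1
R3 → R3 + (2)·R1
R3 → R3 - (5/6)·R2

Resulting echelon form:
REF = 
  [   1,   -3,    3,   -1]
  [   0,   -6,    4,   -3]
  [   0,    0, 14/3,  5/2]

Rank = 3 (number of non-zero pivot rows).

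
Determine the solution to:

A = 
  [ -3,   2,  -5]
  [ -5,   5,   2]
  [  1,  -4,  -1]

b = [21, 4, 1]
x = [-2, 0, -3]

Row reduce the augmented matrix [A|b]:
R2 → R2 - (5/3)·R1
R3 → R3 + (1/3)·R1
R3 → R3 + (2)·R2
REF = 
  [  -3,    2,   -5,   21]
  [   0,  5/3, 31/3,  -31]
  [   0,    0,   18,  -54]

Back-substitution:
x₃ = (-54) / 18 = -3
x₂ = (-31 - (31/3)(-3)) / (5/3) = 0
x₁ = (21 - (2)(0) - (-5)(-3)) / (-3) = -2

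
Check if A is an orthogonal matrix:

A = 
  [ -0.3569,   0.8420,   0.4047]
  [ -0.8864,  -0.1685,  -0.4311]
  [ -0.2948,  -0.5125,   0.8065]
Yes

AᵀA = 
  [  1,  -0.0001,  -0.0001]
  [ -0.0001,   1,   0.0001]
  [ -0.0001,   0.0001,   1.0001]
≈ I (equal to I up to the 4-dp rounding of the entries)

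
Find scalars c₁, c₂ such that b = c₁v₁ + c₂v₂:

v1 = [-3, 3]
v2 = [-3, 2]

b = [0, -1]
c1 = -1, c2 = 1

b = -1·v1 + 1·v2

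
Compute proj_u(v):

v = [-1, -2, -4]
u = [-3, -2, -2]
proj_u(v) = [-45/17, -30/17, -30/17]

v·u = (-1)(-3) + (-2)(-2) + (-4)(-2) = 15
u·u = (-3)² + (-2)² + (-2)² = 17
proj_u(v) = (v·u / u·u) × u = (15/17) × u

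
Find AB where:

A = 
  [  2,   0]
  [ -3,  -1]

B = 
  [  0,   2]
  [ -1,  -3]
AB = 
  [  0,   4]
  [  1,  -3]

A is 2×2 and B is 2×2, so AB is 2×2. Each entry is (row of A)·(column of B):
AB[1,1] = (2)(0) + (0)(-1) = 0
AB[1,2] = (2)(2) + (0)(-3) = 4
AB[2,1] = (-3)(0) + (-1)(-1) = 1
AB[2,2] = (-3)(2) + (-1)(-3) = -3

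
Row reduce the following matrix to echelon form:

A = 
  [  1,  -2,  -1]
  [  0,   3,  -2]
Row operations:
No row operations needed (already in echelon form).

Resulting echelon form:
REF = 
  [  1,  -2,  -1]
  [  0,   3,  -2]

Rank = 2 (number of non-zero pivot rows).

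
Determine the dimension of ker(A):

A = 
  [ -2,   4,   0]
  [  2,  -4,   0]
nullity(A) = 2

Row reduce:
R2 → R2 + (1)·R1
REF = 
  [ -2,   4,   0]
  [  0,   0,   0]
Pivot columns: 1 → 1 pivot.
rank(A) = 1, so nullity(A) = 3 - 1 = 2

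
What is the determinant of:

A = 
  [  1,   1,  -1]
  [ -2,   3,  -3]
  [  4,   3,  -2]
5

Cofactor expansion along row 1:
det(A) = (1)·((3)(-2) - (-3)(3)) - (1)·((-2)(-2) - (-3)(4)) + (-1)·((-2)(3) - (3)(4))
  = (1)(3) - (1)(16) + (-1)(-18)
  = 5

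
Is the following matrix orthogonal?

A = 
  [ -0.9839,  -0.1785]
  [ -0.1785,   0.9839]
Yes

AᵀA = 
  [  0.9999,   0]
  [  0,   0.9999]
≈ I (equal to I up to the 4-dp rounding of the entries)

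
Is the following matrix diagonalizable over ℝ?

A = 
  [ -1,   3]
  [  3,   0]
Yes

tr(A) = -1, det(A) = -9
Characteristic polynomial: λ² - tr(A)λ + det(A) = λ² + λ - 9
λ² + λ - 9 = 0  ⇒  λ = (-1 ± √((1)² - 4·(-9)))/2 = (-1 ± √(37))/2
  = (-1 + √37)/2,  (-1 - √37)/2
Eigenvalues: (-1 + √37)/2, (-1 - √37)/2  (≈ 2.541, -3.541)
The two irrational eigenvalues are distinct (simple), so each has alg. mult. = geom. mult. = 1.
Sum of geometric multiplicities equals n, so A has n independent eigenvectors.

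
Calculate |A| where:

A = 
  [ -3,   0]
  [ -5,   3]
-9

For a 2×2 matrix, det = ad - bc = (-3)(3) - (0)(-5) = -9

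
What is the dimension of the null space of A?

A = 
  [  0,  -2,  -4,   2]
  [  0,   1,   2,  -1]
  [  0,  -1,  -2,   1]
nullity(A) = 3

Row reduce:
R2 → R2 + (1/2)·R1
R3 → R3 - (1/2)·R1
REF = 
  [  0,  -2,  -4,   2]
  [  0,   0,   0,   0]
  [  0,   0,   0,   0]
Pivot columns: 2 → 1 pivot.
rank(A) = 1, so nullity(A) = 4 - 1 = 3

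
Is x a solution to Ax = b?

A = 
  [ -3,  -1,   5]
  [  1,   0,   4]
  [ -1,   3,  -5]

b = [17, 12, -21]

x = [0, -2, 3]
Yes

Ax = [17, 12, -21] = b ✓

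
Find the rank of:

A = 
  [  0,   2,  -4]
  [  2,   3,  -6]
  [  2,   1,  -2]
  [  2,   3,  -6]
rank(A) = 2

Row reduce:
Swap R1 ↔ R2
R3 → R3 - (1)·R1
R4 → R4 - (1)·R1
R3 → R3 + (1)·R2
REF = 
  [  2,   3,  -6]
  [  0,   2,  -4]
  [  0,   0,   0]
  [  0,   0,   0]
Pivot columns: 1, 2 → 2 pivots.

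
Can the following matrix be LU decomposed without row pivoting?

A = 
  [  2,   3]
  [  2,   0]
Yes.
A[1,1] = 2 ≠ 0, so Gaussian elimination proceeds without a row swap: multiplier ℓ₂₁ = (2)/(2) = 1, and U[2,2] = 0 - (1)(3) = -3.
L = 
  [  1,   0]
  [  1,   1]
U = 
  [  2,   3]
  [  0,  -3]
Check row 2 of LU: [(1)(2), (1)(3) + (-3)] = [2, 0] = row 2 of A ✓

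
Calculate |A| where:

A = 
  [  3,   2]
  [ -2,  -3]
-5

For a 2×2 matrix, det = ad - bc = (3)(-3) - (2)(-2) = -5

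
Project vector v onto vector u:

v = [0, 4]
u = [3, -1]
v·u = (0)(3) + (4)(-1) = -4
u·u = (3)² + (-1)² = 10
proj_u(v) = (v·u / u·u) × u = (-4/10) × u = (-2/5) × u

proj_u(v) = [-6/5, 2/5]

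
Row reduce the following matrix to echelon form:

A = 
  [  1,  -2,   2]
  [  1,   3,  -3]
Row operations:
R2 → R2 - (1)·R1

Resulting echelon form:
REF = 
  [  1,  -2,   2]
  [  0,   5,  -5]

Rank = 2 (number of non-zero pivot rows).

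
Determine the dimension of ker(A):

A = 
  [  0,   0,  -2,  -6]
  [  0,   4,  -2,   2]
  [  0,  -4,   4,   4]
nullity(A) = 2

Row reduce:
Swap R1 ↔ R2
R3 → R3 + (1)·R1
R3 → R3 + (1)·R2
REF = 
  [  0,   4,  -2,   2]
  [  0,   0,  -2,  -6]
  [  0,   0,   0,   0]
Pivot columns: 2, 3 → 2 pivots.
rank(A) = 2, so nullity(A) = 4 - 2 = 2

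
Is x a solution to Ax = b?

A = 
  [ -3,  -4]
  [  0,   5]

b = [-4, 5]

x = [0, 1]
Yes

Ax = [-4, 5] = b ✓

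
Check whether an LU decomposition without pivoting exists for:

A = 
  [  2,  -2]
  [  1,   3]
Yes.
A[1,1] = 2 ≠ 0, so Gaussian elimination proceeds without a row swap: multiplier ℓ₂₁ = (1)/(2) = 1/2, and U[2,2] = 3 - (1/2)(-2) = 4.
L = 
  [  1,   0]
  [1/2,   1]
U = 
  [  2,  -2]
  [  0,   4]
Check row 2 of LU: [(1/2)(2), (1/2)(-2) + 4] = [1, 3] = row 2 of A ✓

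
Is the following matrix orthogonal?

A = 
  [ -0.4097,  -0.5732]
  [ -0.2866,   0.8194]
No

AᵀA = 
  [  0.2500,   0]
  [  0,   1]
≠ I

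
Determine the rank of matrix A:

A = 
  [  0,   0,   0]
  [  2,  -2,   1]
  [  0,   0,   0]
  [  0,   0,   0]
Row reduce:
Swap R1 ↔ R2
REF = 
  [  2,  -2,   1]
  [  0,   0,   0]
  [  0,   0,   0]
  [  0,   0,   0]
Pivot columns: 1 → 1 pivot.

rank(A) = 1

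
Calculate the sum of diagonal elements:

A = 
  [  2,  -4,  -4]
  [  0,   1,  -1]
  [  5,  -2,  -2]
1

tr(A) = 2 + 1 + -2 = 1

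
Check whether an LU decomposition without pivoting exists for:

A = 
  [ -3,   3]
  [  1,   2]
Yes.
A[1,1] = -3 ≠ 0, so Gaussian elimination proceeds without a row swap: multiplier ℓ₂₁ = (1)/(-3) = -1/3, and U[2,2] = 2 - (-1/3)(3) = 3.
L = 
  [   1,    0]
  [-1/3,    1]
U = 
  [ -3,   3]
  [  0,   3]
Check row 2 of LU: [(-1/3)(-3), (-1/3)(3) + 3] = [1, 2] = row 2 of A ✓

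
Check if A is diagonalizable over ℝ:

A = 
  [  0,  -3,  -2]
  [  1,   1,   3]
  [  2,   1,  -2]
No

Characteristic polynomial: det(λI - A) = λ³ + λ² + 2λ + 22
By the rational root theorem any rational root is an integer dividing 22; none of those is a root, so p(λ) has no rational roots and hence (being an irreducible cubic) no repeated roots.
Discriminant of the cubic: Δ = -12392
Δ < 0 ⇒ one real eigenvalue and a complex-conjugate pair: λ ≈ -2.91, 0.9551 + 2.578i, 0.9551 - 2.578i
Has complex eigenvalues (not diagonalizable over ℝ).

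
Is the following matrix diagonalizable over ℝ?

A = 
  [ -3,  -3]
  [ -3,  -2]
Yes

tr(A) = -5, det(A) = -3
Characteristic polynomial: λ² - tr(A)λ + det(A) = λ² + 5λ - 3
λ² + 5λ - 3 = 0  ⇒  λ = (-5 ± √((5)² - 4·(-3)))/2 = (-5 ± √(37))/2
  = (-5 + √37)/2,  (-5 - √37)/2
Eigenvalues: (-5 + √37)/2, (-5 - √37)/2  (≈ 0.5414, -5.541)
The two irrational eigenvalues are distinct (simple), so each has alg. mult. = geom. mult. = 1.
Sum of geometric multiplicities equals n, so A has n independent eigenvectors.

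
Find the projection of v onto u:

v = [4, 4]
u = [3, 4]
v·u = (4)(3) + (4)(4) = 28
u·u = (3)² + (4)² = 25
proj_u(v) = (v·u / u·u) × u = (28/25) × u

proj_u(v) = [84/25, 112/25]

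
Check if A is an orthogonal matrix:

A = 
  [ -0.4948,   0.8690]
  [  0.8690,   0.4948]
Yes

AᵀA = 
  [  1,   0]
  [  0,   1]
≈ I (equal to I up to the 4-dp rounding of the entries)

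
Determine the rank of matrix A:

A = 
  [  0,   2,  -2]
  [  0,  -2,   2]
Row reduce:
R2 → R2 + (1)·R1
REF = 
  [  0,   2,  -2]
  [  0,   0,   0]
Pivot columns: 2 → 1 pivot.

rank(A) = 1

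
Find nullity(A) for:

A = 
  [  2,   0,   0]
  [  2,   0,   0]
nullity(A) = 2

Row reduce:
R2 → R2 - (1)·R1
REF = 
  [  2,   0,   0]
  [  0,   0,   0]
Pivot columns: 1 → 1 pivot.
rank(A) = 1, so nullity(A) = 3 - 1 = 2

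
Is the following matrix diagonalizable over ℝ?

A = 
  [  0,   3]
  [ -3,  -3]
No

tr(A) = -3, det(A) = 9
Characteristic polynomial: λ² - tr(A)λ + det(A) = λ² + 3λ + 9
λ² + 3λ + 9 = 0  ⇒  λ = (-3 ± √((3)² - 4·(9)))/2 = (-3 ± √(-27))/2
  = (-3 + 3i√3)/2,  (-3 - 3i√3)/2
Eigenvalues: (-3 + 3i√3)/2, (-3 - 3i√3)/2  (≈ -1.5 + 2.598i, -1.5 - 2.598i)
Has complex eigenvalues (not diagonalizable over ℝ).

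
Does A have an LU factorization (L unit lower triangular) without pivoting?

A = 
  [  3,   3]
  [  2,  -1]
Yes.
A[1,1] = 3 ≠ 0, so Gaussian elimination proceeds without a row swap: multiplier ℓ₂₁ = (2)/(3) = 2/3, and U[2,2] = -1 - (2/3)(3) = -3.
L = 
  [  1,   0]
  [2/3,   1]
U = 
  [  3,   3]
  [  0,  -3]
Check row 2 of LU: [(2/3)(3), (2/3)(3) + (-3)] = [2, -1] = row 2 of A ✓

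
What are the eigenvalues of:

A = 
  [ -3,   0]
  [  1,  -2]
tr(A) = -5, det(A) = 6
Characteristic polynomial: λ² - tr(A)λ + det(A) = λ² + 5λ + 6
λ² + 5λ + 6 = (λ + 3)(λ + 2)

λ = -2, -3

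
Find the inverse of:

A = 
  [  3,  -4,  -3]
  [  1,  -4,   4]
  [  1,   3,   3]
det(A) = (3)·((-4)(3) - (4)(3)) - (-4)·((1)(3) - (4)(1)) + (-3)·((1)(3) - (-4)(1))
  = (3)(-24) - (-4)(-1) + (-3)(7)
  = -97
det(A) = -97 ≠ 0, so A is invertible.

Cofactors Cᵢⱼ = (-1)ⁱ⁺ʲ·Mᵢⱼ:
C = 
  [-24,   1,   7]
  [  3,  12, -13]
  [-28, -15,  -8]

adj(A) = Cᵀ:
adj(A) = 
  [-24,   3, -28]
  [  1,  12, -15]
  [  7, -13,  -8]

A⁻¹ = (-1/97) · adj(A):
A⁻¹ = 
  [ 24/97,  -3/97,  28/97]
  [ -1/97, -12/97,  15/97]
  [ -7/97,  13/97,   8/97]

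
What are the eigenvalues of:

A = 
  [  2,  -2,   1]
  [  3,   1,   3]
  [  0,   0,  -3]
λ = -3, (3 + i√23)/2, (3 - i√23)/2  (≈ -3, 1.5 + 2.398i, 1.5 - 2.398i)

Characteristic polynomial: det(λI - A) = λ³ - λ + 24
Testing integer divisors of the constant term: p(-3) = 0, so (λ + 3) is a factor:
p(λ) = (λ + 3)(λ² - 3λ + 8)
λ² - 3λ + 8 = 0  ⇒  λ = (3 ± √((-3)² - 4·(8)))/2 = (3 ± √(-23))/2
  = (3 + i√23)/2,  (3 - i√23)/2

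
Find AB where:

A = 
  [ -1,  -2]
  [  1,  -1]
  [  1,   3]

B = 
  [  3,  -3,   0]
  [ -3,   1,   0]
A is 3×2 and B is 2×3, so AB is 3×3. Each entry is (row of A)·(column of B):
AB[1,1] = (-1)(3) + (-2)(-3) = 3
AB[1,2] = (-1)(-3) + (-2)(1) = 1
AB[1,3] = (-1)(0) + (-2)(0) = 0
AB[2,1] = (1)(3) + (-1)(-3) = 6
AB[2,2] = (1)(-3) + (-1)(1) = -4
AB[2,3] = (1)(0) + (-1)(0) = 0
AB[3,1] = (1)(3) + (3)(-3) = -6
AB[3,2] = (1)(-3) + (3)(1) = 0
AB[3,3] = (1)(0) + (3)(0) = 0

AB = 
  [  3,   1,   0]
  [  6,  -4,   0]
  [ -6,   0,   0]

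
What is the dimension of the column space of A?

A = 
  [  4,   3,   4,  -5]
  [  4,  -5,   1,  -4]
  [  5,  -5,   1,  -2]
dim(Col(A)) = 3

Row reduce:
R2 → R2 - (1)·R1
R3 → R3 - (5/4)·R1
R3 → R3 - (35/32)·R2
REF = 
  [     4,      3,      4,     -5]
  [     0,     -8,     -3,      1]
  [     0,      0, -23/32, 101/32]
Pivot columns: 1, 2, 3 → 3 pivots.
dim(Col(A)) = number of pivot columns = 3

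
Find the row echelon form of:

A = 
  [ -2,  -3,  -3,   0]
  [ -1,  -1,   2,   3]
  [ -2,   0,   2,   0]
Row operations:
R2 → R2 - (1/2)·R1
R3 → R3 - (1)·R1
R3 → R3 - (6)·R2

Resulting echelon form:
REF = 
  [ -2,  -3,  -3,   0]
  [  0, 1/2, 7/2,   3]
  [  0,   0, -16, -18]

Rank = 3 (number of non-zero pivot rows).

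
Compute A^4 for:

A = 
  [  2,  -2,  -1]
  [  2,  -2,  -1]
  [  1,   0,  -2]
A^4 = 
  [  1,  -4,   4]
  [  1,  -4,   4]
  [  2,  -6,   5]

A² = A·A:
A²[1,1] = (2)(2) + (-2)(2) + (-1)(1) = -1
A²[1,2] = (2)(-2) + (-2)(-2) + (-1)(0) = 0
A²[1,3] = (2)(-1) + (-2)(-1) + (-1)(-2) = 2
A²[2,1] = (2)(2) + (-2)(2) + (-1)(1) = -1
A²[2,2] = (2)(-2) + (-2)(-2) + (-1)(0) = 0
A²[2,3] = (2)(-1) + (-2)(-1) + (-1)(-2) = 2
A²[3,1] = (1)(2) + (0)(2) + (-2)(1) = 0
A²[3,2] = (1)(-2) + (0)(-2) + (-2)(0) = -2
A²[3,3] = (1)(-1) + (0)(-1) + (-2)(-2) = 3
A² = 
  [ -1,   0,   2]
  [ -1,   0,   2]
  [  0,  -2,   3]

A^3 = A^2·A:
A^3[1,1] = (-1)(2) + (0)(2) + (2)(1) = 0
A^3[1,2] = (-1)(-2) + (0)(-2) + (2)(0) = 2
A^3[1,3] = (-1)(-1) + (0)(-1) + (2)(-2) = -3
A^3[2,1] = (-1)(2) + (0)(2) + (2)(1) = 0
A^3[2,2] = (-1)(-2) + (0)(-2) + (2)(0) = 2
A^3[2,3] = (-1)(-1) + (0)(-1) + (2)(-2) = -3
A^3[3,1] = (0)(2) + (-2)(2) + (3)(1) = -1
A^3[3,2] = (0)(-2) + (-2)(-2) + (3)(0) = 4
A^3[3,3] = (0)(-1) + (-2)(-1) + (3)(-2) = -4
A^3 = 
  [  0,   2,  -3]
  [  0,   2,  -3]
  [ -1,   4,  -4]

A^4 = A^3·A:
A^4[1,1] = (0)(2) + (2)(2) + (-3)(1) = 1
A^4[1,2] = (0)(-2) + (2)(-2) + (-3)(0) = -4
A^4[1,3] = (0)(-1) + (2)(-1) + (-3)(-2) = 4
A^4[2,1] = (0)(2) + (2)(2) + (-3)(1) = 1
A^4[2,2] = (0)(-2) + (2)(-2) + (-3)(0) = -4
A^4[2,3] = (0)(-1) + (2)(-1) + (-3)(-2) = 4
A^4[3,1] = (-1)(2) + (4)(2) + (-4)(1) = 2
A^4[3,2] = (-1)(-2) + (4)(-2) + (-4)(0) = -6
A^4[3,3] = (-1)(-1) + (4)(-1) + (-4)(-2) = 5
A^4 = 
  [  1,  -4,   4]
  [  1,  -4,   4]
  [  2,  -6,   5]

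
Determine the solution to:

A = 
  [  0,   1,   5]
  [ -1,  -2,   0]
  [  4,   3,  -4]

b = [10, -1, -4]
x = [1, 0, 2]

Row reduce the augmented matrix [A|b]:
Swap R1 ↔ R2
R3 → R3 + (4)·R1
R3 → R3 + (5)·R2
REF = 
  [ -1,  -2,   0,  -1]
  [  0,   1,   5,  10]
  [  0,   0,  21,  42]

Back-substitution:
x₃ = 42 / 21 = 2
x₂ = (10 - (5)(2)) / 1 = 0
x₁ = (-1 - (-2)(0) - (0)(2)) / (-1) = 1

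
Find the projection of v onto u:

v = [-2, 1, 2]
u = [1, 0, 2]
proj_u(v) = [2/5, 0, 4/5]

v·u = (-2)(1) + (1)(0) + (2)(2) = 2
u·u = (1)² + (0)² + (2)² = 5
proj_u(v) = (v·u / u·u) × u = (2/5) × u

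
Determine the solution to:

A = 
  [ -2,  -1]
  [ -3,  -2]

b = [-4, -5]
Row reduce the augmented matrix [A|b]:
R2 → R2 - (3/2)·R1
REF = 
  [  -2,   -1,   -4]
  [   0, -1/2,    1]

Back-substitution:
x₂ = 1 / (-1/2) = -2
x₁ = (-4 - (-1)(-2)) / (-2) = 3

x = [3, -2]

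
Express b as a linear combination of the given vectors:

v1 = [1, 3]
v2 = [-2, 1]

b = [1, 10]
c1 = 3, c2 = 1

b = 3·v1 + 1·v2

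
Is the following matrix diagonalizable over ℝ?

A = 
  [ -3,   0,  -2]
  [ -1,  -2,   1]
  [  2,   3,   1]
No

Characteristic polynomial: det(λI - A) = λ³ + 4λ² + 2λ - 13
By the rational root theorem any rational root is an integer dividing 13; none of those is a root, so p(λ) has no rational roots and hence (being an irreducible cubic) no repeated roots.
Discriminant of the cubic: Δ = -3075
Δ < 0 ⇒ one real eigenvalue and a complex-conjugate pair: λ ≈ -2.69 + 1.479i, -2.69 - 1.479i, 1.38
Has complex eigenvalues (not diagonalizable over ℝ).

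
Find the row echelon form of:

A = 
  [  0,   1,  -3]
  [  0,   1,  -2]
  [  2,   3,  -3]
Row operations:
Swap R1 ↔ R3
R3 → R3 - (1)·R2

Resulting echelon form:
REF = 
  [  2,   3,  -3]
  [  0,   1,  -2]
  [  0,   0,  -1]

Rank = 3 (number of non-zero pivot rows).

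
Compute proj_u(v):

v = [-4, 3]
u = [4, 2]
proj_u(v) = [-2, -1]

v·u = (-4)(4) + (3)(2) = -10
u·u = (4)² + (2)² = 20
proj_u(v) = (v·u / u·u) × u = (-10/20) × u = (-1/2) × u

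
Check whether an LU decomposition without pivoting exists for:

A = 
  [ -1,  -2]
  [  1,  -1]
Yes.
A[1,1] = -1 ≠ 0, so Gaussian elimination proceeds without a row swap: multiplier ℓ₂₁ = (1)/(-1) = -1, and U[2,2] = -1 - (-1)(-2) = -3.
L = 
  [  1,   0]
  [ -1,   1]
U = 
  [ -1,  -2]
  [  0,  -3]
Check row 2 of LU: [(-1)(-1), (-1)(-2) + (-3)] = [1, -1] = row 2 of A ✓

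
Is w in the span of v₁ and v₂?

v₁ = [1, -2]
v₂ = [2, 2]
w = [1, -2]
Yes

Form the augmented matrix and row-reduce:
[v₁|v₂|w] = 
  [  1,   2,   1]
  [ -2,   2,  -2]
R2 → R2 + (2)·R1
REF = 
  [  1,   2,   1]
  [  0,   6,   0]

No row of the form [0 0 | nonzero], so the system is consistent. Back-substitution gives c₁ = 1, c₂ = 0: w = (1)·v₁ + (0)·v₂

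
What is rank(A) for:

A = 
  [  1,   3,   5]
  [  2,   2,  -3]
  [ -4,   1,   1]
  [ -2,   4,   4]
rank(A) = 3

Row reduce:
R2 → R2 - (2)·R1
R3 → R3 + (4)·R1
R4 → R4 + (2)·R1
R3 → R3 + (13/4)·R2
R4 → R4 + (5/2)·R2
R4 → R4 - (74/85)·R3
REF = 
  [    1,     3,     5]
  [    0,    -4,   -13]
  [    0,     0, -85/4]
  [    0,     0,     0]
Pivot columns: 1, 2, 3 → 3 pivots.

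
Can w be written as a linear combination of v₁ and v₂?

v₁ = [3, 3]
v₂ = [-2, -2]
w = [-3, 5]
No

Form the augmented matrix and row-reduce:
[v₁|v₂|w] = 
  [  3,  -2,  -3]
  [  3,  -2,   5]
R2 → R2 - (1)·R1
REF = 
  [  3,  -2,  -3]
  [  0,   0,   8]

Row 2 reads [0 0 | 8], i.e. 0 = 8, so the system is inconsistent and w ∉ span{v₁, v₂}.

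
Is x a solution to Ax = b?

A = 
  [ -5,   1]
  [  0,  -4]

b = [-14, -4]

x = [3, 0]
No

Ax = [-15, 0] ≠ b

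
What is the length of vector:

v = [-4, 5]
6.403

||v||₂ = √((-4)² + (5)²) = √41 = 6.403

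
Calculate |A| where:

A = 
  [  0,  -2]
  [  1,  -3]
2

For a 2×2 matrix, det = ad - bc = (0)(-3) - (-2)(1) = 2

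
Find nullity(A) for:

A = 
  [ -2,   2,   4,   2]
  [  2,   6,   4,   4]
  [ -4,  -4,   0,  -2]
nullity(A) = 2

Row reduce:
R2 → R2 + (1)·R1
R3 → R3 - (2)·R1
R3 → R3 + (1)·R2
REF = 
  [ -2,   2,   4,   2]
  [  0,   8,   8,   6]
  [  0,   0,   0,   0]
Pivot columns: 1, 2 → 2 pivots.
rank(A) = 2, so nullity(A) = 4 - 2 = 2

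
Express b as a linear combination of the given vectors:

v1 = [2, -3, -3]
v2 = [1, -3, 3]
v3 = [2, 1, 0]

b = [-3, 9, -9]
c1 = 0, c2 = -3, c3 = 0

b = 0·v1 + -3·v2 + 0·v3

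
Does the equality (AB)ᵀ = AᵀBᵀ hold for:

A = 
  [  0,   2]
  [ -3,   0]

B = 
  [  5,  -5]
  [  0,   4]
No

(AB)ᵀ = 
  [  0, -15]
  [  8,  15]

AᵀBᵀ = 
  [ 15, -12]
  [ 10,   0]

The two matrices differ, so (AB)ᵀ ≠ AᵀBᵀ in general. The correct identity is (AB)ᵀ = BᵀAᵀ.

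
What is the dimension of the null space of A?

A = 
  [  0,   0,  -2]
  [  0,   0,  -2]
nullity(A) = 2

Row reduce:
R2 → R2 - (1)·R1
REF = 
  [  0,   0,  -2]
  [  0,   0,   0]
Pivot columns: 3 → 1 pivot.
rank(A) = 1, so nullity(A) = 3 - 1 = 2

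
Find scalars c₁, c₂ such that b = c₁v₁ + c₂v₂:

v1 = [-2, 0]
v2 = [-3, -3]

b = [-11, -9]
c1 = 1, c2 = 3

b = 1·v1 + 3·v2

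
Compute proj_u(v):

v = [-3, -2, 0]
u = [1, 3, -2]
proj_u(v) = [-9/14, -27/14, 9/7]

v·u = (-3)(1) + (-2)(3) + (0)(-2) = -9
u·u = (1)² + (3)² + (-2)² = 14
proj_u(v) = (v·u / u·u) × u = (-9/14) × u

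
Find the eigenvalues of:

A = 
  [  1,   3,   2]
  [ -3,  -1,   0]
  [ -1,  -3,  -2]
Characteristic polynomial: det(λI - A) = λ³ + 2λ² + 10λ
The constant term is 0, so λ = 0 is a root: p(λ) = λ(λ² + 2λ + 10)
λ² + 2λ + 10 = 0  ⇒  λ = (-2 ± √((2)² - 4·(10)))/2 = (-2 ± √(-36))/2
  = -1 + 3i,  -1 - 3i

λ = 0, -1 + 3i, -1 - 3i  (≈ 0, -1 + 3i, -1 - 3i)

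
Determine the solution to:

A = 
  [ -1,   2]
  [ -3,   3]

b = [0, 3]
x = [-2, -1]

Row reduce the augmented matrix [A|b]:
R2 → R2 - (3)·R1
REF = 
  [ -1,   2,   0]
  [  0,  -3,   3]

Back-substitution:
x₂ = 3 / (-3) = -1
x₁ = (0 - (2)(-1)) / (-1) = -2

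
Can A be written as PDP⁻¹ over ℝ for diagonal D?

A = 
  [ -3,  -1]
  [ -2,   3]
Yes

tr(A) = 0, det(A) = -11
Characteristic polynomial: λ² - tr(A)λ + det(A) = λ² - 11
λ² - 11 = 0  ⇒  λ = (0 ± √((0)² - 4·(-11)))/2 = (0 ± √(44))/2
  = √11,  -√11
Eigenvalues: √11, -√11  (≈ 3.317, -3.317)
The two irrational eigenvalues are distinct (simple), so each has alg. mult. = geom. mult. = 1.
Sum of geometric multiplicities equals n, so A has n independent eigenvectors.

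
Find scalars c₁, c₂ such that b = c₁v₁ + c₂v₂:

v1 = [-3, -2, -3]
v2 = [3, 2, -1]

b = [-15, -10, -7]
c1 = 3, c2 = -2

b = 3·v1 + -2·v2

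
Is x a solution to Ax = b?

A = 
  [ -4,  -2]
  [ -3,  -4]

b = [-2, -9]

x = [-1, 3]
Yes

Ax = [-2, -9] = b ✓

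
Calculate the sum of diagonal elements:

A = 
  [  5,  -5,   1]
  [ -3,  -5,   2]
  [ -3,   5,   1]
1

tr(A) = 5 + -5 + 1 = 1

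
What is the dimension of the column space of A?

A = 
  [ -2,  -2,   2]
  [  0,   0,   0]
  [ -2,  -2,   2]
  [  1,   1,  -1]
dim(Col(A)) = 1

Row reduce:
R3 → R3 - (1)·R1
R4 → R4 + (1/2)·R1
REF = 
  [ -2,  -2,   2]
  [  0,   0,   0]
  [  0,   0,   0]
  [  0,   0,   0]
Pivot columns: 1 → 1 pivot.
dim(Col(A)) = number of pivot columns = 1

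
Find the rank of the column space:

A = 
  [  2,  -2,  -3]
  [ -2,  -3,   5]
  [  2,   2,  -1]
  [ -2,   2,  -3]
Row reduce:
R2 → R2 + (1)·R1
R3 → R3 - (1)·R1
R4 → R4 + (1)·R1
R3 → R3 + (4/5)·R2
R4 → R4 + (5/3)·R3
REF = 
  [   2,   -2,   -3]
  [   0,   -5,    2]
  [   0,    0, 18/5]
  [   0,    0,    0]
Pivot columns: 1, 2, 3 → 3 pivots.
dim(Col(A)) = number of pivot columns = 3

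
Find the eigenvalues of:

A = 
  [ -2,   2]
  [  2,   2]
λ = 2√2, -2√2  (≈ 2.828, -2.828)

tr(A) = 0, det(A) = -8
Characteristic polynomial: λ² - tr(A)λ + det(A) = λ² - 8
λ² - 8 = 0  ⇒  λ = (0 ± √((0)² - 4·(-8)))/2 = (0 ± √(32))/2
  = 2√2,  -2√2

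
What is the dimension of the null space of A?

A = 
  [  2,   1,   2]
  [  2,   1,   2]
nullity(A) = 2

Row reduce:
R2 → R2 - (1)·R1
REF = 
  [  2,   1,   2]
  [  0,   0,   0]
Pivot columns: 1 → 1 pivot.
rank(A) = 1, so nullity(A) = 3 - 1 = 2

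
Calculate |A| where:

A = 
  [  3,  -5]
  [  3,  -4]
For a 2×2 matrix, det = ad - bc = (3)(-4) - (-5)(3) = 3

det(A) = 3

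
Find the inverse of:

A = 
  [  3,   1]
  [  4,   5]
det(A) = (3)(5) - (1)(4) = 11
For a 2×2 matrix, A⁻¹ = (1/det(A)) · [[d, -b], [-c, a]]
    = (1/11) · [[5, -1], [-4, 3]]

A⁻¹ = 
  [ 5/11, -1/11]
  [-4/11,  3/11]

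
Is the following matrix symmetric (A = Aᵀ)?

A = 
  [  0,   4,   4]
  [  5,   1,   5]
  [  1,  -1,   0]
No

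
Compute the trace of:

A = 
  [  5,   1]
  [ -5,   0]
5

tr(A) = 5 + 0 = 5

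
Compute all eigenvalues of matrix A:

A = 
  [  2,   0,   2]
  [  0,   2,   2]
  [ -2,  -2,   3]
Characteristic polynomial: det(λI - A) = λ³ - 7λ² + 24λ - 28
Testing integer divisors of the constant term: p(2) = 0, so (λ - 2) is a factor:
p(λ) = (λ - 2)(λ² - 5λ + 14)
λ² - 5λ + 14 = 0  ⇒  λ = (5 ± √((-5)² - 4·(14)))/2 = (5 ± √(-31))/2
  = (5 + i√31)/2,  (5 - i√31)/2

λ = 2, (5 + i√31)/2, (5 - i√31)/2  (≈ 2, 2.5 + 2.784i, 2.5 - 2.784i)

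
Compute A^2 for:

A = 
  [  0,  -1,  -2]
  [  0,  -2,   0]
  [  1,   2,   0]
A² = A·A:
A²[1,1] = (0)(0) + (-1)(0) + (-2)(1) = -2
A²[1,2] = (0)(-1) + (-1)(-2) + (-2)(2) = -2
A²[1,3] = (0)(-2) + (-1)(0) + (-2)(0) = 0
A²[2,1] = (0)(0) + (-2)(0) + (0)(1) = 0
A²[2,2] = (0)(-1) + (-2)(-2) + (0)(2) = 4
A²[2,3] = (0)(-2) + (-2)(0) + (0)(0) = 0
A²[3,1] = (1)(0) + (2)(0) + (0)(1) = 0
A²[3,2] = (1)(-1) + (2)(-2) + (0)(2) = -5
A²[3,3] = (1)(-2) + (2)(0) + (0)(0) = -2
A² = 
  [ -2,  -2,   0]
  [  0,   4,   0]
  [  0,  -5,  -2]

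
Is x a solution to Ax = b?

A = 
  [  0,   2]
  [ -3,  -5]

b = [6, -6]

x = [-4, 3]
No

Ax = [6, -3] ≠ b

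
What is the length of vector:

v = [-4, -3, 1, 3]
5.916

||v||₂ = √((-4)² + (-3)² + (1)² + (3)²) = √35 = 5.916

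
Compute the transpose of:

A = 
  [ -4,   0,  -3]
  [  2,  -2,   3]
Aᵀ = 
  [ -4,   2]
  [  0,  -2]
  [ -3,   3]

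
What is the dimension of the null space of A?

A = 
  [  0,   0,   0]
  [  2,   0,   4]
nullity(A) = 2

Row reduce:
Swap R1 ↔ R2
REF = 
  [  2,   0,   4]
  [  0,   0,   0]
Pivot columns: 1 → 1 pivot.
rank(A) = 1, so nullity(A) = 3 - 1 = 2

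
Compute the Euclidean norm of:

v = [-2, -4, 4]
6

||v||₂ = √((-2)² + (-4)² + (4)²) = √36 = 6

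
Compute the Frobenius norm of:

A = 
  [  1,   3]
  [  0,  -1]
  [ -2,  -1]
||A||_F = 4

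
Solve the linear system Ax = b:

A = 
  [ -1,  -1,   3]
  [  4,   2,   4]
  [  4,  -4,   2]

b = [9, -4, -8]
x = [-3, 0, 2]

Row reduce the augmented matrix [A|b]:
R2 → R2 + (4)·R1
R3 → R3 + (4)·R1
R3 → R3 - (4)·R2
REF = 
  [  -1,   -1,    3,    9]
  [   0,   -2,   16,   32]
  [   0,    0,  -50, -100]

Back-substitution:
x₃ = (-100) / (-50) = 2
x₂ = (32 - (16)(2)) / (-2) = 0
x₁ = (9 - (-1)(0) - (3)(2)) / (-1) = -3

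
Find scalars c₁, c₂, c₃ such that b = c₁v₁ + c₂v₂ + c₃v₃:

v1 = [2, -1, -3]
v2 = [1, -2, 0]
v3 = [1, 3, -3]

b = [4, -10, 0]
c1 = 1, c2 = 3, c3 = -1

b = 1·v1 + 3·v2 + -1·v3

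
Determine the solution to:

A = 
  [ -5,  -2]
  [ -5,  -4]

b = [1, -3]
Row reduce the augmented matrix [A|b]:
R2 → R2 - (1)·R1
REF = 
  [ -5,  -2,   1]
  [  0,  -2,  -4]

Back-substitution:
x₂ = (-4) / (-2) = 2
x₁ = (1 - (-2)(2)) / (-5) = -1

x = [-1, 2]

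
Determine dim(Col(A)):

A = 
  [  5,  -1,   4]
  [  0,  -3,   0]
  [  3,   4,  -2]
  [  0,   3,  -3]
dim(Col(A)) = 3

Row reduce:
R3 → R3 - (3/5)·R1
R3 → R3 + (23/15)·R2
R4 → R4 + (1)·R2
R4 → R4 - (15/22)·R3
REF = 
  [    5,    -1,     4]
  [    0,    -3,     0]
  [    0,     0, -22/5]
  [    0,     0,     0]
Pivot columns: 1, 2, 3 → 3 pivots.
dim(Col(A)) = number of pivot columns = 3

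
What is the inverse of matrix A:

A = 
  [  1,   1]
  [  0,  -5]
det(A) = (1)(-5) - (1)(0) = -5
For a 2×2 matrix, A⁻¹ = (1/det(A)) · [[d, -b], [-c, a]]
    = (-1/5) · [[-5, -1], [0, 1]]

A⁻¹ = 
  [   1,  1/5]
  [   0, -1/5]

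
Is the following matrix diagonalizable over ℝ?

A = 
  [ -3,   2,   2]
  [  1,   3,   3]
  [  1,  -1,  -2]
Yes

Characteristic polynomial: det(λI - A) = λ³ + 2λ² - 10λ - 11
Testing integer divisors of the constant term: p(-1) = 0, so (λ + 1) is a factor:
p(λ) = (λ + 1)(λ² + λ - 11)
λ² + λ - 11 = 0  ⇒  λ = (-1 ± √((1)² - 4·(-11)))/2 = (-1 ± √(45))/2
  = (-1 + 3√5)/2,  (-1 - 3√5)/2
Eigenvalues: -1, (-1 + 3√5)/2, (-1 - 3√5)/2  (≈ -1, 2.854, -3.854)
The two irrational eigenvalues are distinct (simple), so each has alg. mult. = geom. mult. = 1.
λ=-1: alg. mult. = 1, geom. mult. = 3 - rank(A - (-1)I) = 3 - 2 = 1
Sum of geometric multiplicities equals n, so A has n independent eigenvectors.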